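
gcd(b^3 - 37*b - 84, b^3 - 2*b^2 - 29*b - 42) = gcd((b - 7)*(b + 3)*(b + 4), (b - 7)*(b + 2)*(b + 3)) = b^2 - 4*b - 21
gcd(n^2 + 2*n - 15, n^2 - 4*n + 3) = n - 3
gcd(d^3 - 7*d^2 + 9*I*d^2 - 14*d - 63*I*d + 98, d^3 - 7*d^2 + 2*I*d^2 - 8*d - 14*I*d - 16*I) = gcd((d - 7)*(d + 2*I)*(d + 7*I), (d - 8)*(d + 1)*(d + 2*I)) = d + 2*I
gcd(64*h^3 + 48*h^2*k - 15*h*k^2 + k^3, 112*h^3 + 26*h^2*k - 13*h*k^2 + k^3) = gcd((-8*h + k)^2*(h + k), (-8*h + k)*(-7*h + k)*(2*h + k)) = 8*h - k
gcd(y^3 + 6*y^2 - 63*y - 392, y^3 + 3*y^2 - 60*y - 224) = y^2 - y - 56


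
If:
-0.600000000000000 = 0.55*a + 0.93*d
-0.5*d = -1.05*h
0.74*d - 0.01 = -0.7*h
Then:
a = -1.11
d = 0.01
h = 0.00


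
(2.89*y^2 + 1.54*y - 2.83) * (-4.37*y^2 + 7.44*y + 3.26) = -12.6293*y^4 + 14.7718*y^3 + 33.2461*y^2 - 16.0348*y - 9.2258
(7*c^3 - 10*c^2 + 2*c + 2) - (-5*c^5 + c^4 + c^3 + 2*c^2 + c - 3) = 5*c^5 - c^4 + 6*c^3 - 12*c^2 + c + 5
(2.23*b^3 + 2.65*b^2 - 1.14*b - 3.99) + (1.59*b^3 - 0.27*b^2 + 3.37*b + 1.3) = 3.82*b^3 + 2.38*b^2 + 2.23*b - 2.69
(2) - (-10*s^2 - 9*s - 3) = 10*s^2 + 9*s + 5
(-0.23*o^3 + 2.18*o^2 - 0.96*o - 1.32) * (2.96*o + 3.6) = -0.6808*o^4 + 5.6248*o^3 + 5.0064*o^2 - 7.3632*o - 4.752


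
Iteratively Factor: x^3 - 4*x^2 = (x)*(x^2 - 4*x) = x*(x - 4)*(x)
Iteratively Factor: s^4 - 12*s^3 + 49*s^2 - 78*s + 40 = (s - 2)*(s^3 - 10*s^2 + 29*s - 20) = (s - 4)*(s - 2)*(s^2 - 6*s + 5) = (s - 5)*(s - 4)*(s - 2)*(s - 1)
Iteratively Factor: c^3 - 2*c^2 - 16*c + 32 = (c + 4)*(c^2 - 6*c + 8) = (c - 4)*(c + 4)*(c - 2)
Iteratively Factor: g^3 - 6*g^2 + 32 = (g + 2)*(g^2 - 8*g + 16) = (g - 4)*(g + 2)*(g - 4)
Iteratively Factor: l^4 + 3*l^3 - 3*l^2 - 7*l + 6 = (l - 1)*(l^3 + 4*l^2 + l - 6) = (l - 1)*(l + 2)*(l^2 + 2*l - 3) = (l - 1)*(l + 2)*(l + 3)*(l - 1)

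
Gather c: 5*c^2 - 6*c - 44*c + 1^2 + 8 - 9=5*c^2 - 50*c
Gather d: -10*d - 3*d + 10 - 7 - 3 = -13*d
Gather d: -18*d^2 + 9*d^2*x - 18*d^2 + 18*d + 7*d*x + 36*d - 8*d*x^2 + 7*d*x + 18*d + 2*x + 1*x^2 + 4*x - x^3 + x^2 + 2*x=d^2*(9*x - 36) + d*(-8*x^2 + 14*x + 72) - x^3 + 2*x^2 + 8*x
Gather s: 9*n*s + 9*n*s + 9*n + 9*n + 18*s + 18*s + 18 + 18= 18*n + s*(18*n + 36) + 36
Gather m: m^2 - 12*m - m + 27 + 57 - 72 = m^2 - 13*m + 12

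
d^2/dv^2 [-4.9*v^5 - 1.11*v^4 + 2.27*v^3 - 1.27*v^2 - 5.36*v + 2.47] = -98.0*v^3 - 13.32*v^2 + 13.62*v - 2.54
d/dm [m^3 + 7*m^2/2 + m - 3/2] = 3*m^2 + 7*m + 1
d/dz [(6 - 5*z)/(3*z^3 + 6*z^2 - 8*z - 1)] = (30*z^3 - 24*z^2 - 72*z + 53)/(9*z^6 + 36*z^5 - 12*z^4 - 102*z^3 + 52*z^2 + 16*z + 1)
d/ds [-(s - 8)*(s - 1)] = 9 - 2*s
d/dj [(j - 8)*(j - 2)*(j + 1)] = 3*j^2 - 18*j + 6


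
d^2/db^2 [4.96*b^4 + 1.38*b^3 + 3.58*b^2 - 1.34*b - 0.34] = 59.52*b^2 + 8.28*b + 7.16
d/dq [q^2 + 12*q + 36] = 2*q + 12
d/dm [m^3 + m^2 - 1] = m*(3*m + 2)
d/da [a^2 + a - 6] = 2*a + 1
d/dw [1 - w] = -1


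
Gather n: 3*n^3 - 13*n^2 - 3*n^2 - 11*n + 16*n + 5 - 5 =3*n^3 - 16*n^2 + 5*n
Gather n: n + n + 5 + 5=2*n + 10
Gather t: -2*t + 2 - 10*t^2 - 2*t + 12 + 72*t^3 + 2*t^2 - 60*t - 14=72*t^3 - 8*t^2 - 64*t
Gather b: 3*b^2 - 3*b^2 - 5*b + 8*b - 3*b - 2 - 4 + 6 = 0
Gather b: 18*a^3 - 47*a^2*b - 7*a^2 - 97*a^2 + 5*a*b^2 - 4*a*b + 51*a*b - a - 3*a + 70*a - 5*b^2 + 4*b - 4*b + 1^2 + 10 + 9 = 18*a^3 - 104*a^2 + 66*a + b^2*(5*a - 5) + b*(-47*a^2 + 47*a) + 20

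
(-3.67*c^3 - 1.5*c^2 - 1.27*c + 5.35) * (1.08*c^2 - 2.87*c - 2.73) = -3.9636*c^5 + 8.9129*c^4 + 12.9525*c^3 + 13.5179*c^2 - 11.8874*c - 14.6055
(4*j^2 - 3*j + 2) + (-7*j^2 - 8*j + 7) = -3*j^2 - 11*j + 9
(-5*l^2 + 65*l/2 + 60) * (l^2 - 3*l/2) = -5*l^4 + 40*l^3 + 45*l^2/4 - 90*l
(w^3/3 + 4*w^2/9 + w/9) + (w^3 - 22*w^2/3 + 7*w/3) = 4*w^3/3 - 62*w^2/9 + 22*w/9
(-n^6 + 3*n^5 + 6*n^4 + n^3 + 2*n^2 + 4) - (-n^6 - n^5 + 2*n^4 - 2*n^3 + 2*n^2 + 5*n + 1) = 4*n^5 + 4*n^4 + 3*n^3 - 5*n + 3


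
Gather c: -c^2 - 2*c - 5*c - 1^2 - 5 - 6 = -c^2 - 7*c - 12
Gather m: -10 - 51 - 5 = -66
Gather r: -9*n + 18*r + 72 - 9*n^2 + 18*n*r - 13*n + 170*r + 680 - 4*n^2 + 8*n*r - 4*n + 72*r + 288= -13*n^2 - 26*n + r*(26*n + 260) + 1040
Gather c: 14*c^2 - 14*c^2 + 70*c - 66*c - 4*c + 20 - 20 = 0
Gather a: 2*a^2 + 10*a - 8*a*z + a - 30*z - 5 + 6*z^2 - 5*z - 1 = 2*a^2 + a*(11 - 8*z) + 6*z^2 - 35*z - 6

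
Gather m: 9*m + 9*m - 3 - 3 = 18*m - 6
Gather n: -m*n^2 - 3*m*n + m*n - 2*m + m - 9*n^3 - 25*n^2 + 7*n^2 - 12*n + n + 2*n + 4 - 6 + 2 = -m - 9*n^3 + n^2*(-m - 18) + n*(-2*m - 9)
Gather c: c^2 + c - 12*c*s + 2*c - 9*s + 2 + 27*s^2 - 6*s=c^2 + c*(3 - 12*s) + 27*s^2 - 15*s + 2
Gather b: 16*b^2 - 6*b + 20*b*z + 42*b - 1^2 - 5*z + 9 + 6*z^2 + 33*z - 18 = 16*b^2 + b*(20*z + 36) + 6*z^2 + 28*z - 10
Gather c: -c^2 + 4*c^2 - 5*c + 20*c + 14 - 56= 3*c^2 + 15*c - 42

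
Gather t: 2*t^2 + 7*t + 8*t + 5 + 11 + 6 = 2*t^2 + 15*t + 22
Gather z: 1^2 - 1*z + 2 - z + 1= 4 - 2*z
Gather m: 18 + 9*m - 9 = 9*m + 9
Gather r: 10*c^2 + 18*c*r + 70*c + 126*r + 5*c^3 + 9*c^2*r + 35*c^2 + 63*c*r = 5*c^3 + 45*c^2 + 70*c + r*(9*c^2 + 81*c + 126)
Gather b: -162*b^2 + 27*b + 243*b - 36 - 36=-162*b^2 + 270*b - 72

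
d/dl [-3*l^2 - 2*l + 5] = -6*l - 2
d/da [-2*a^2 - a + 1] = -4*a - 1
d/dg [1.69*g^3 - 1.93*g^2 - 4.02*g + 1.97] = 5.07*g^2 - 3.86*g - 4.02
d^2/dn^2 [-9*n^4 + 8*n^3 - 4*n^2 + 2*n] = -108*n^2 + 48*n - 8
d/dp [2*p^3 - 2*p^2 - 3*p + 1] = 6*p^2 - 4*p - 3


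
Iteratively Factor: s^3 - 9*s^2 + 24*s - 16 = (s - 1)*(s^2 - 8*s + 16) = (s - 4)*(s - 1)*(s - 4)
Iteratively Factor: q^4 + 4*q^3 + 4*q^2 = (q + 2)*(q^3 + 2*q^2) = q*(q + 2)*(q^2 + 2*q) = q*(q + 2)^2*(q)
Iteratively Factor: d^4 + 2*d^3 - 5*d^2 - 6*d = (d + 3)*(d^3 - d^2 - 2*d) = (d + 1)*(d + 3)*(d^2 - 2*d) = d*(d + 1)*(d + 3)*(d - 2)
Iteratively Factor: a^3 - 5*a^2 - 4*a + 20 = (a - 2)*(a^2 - 3*a - 10) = (a - 2)*(a + 2)*(a - 5)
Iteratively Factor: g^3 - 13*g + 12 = (g - 1)*(g^2 + g - 12) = (g - 3)*(g - 1)*(g + 4)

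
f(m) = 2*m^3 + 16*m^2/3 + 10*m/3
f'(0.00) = 3.33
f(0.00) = 0.00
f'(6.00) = 283.33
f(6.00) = 644.00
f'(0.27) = 6.65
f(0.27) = 1.33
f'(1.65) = 37.27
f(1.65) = 29.00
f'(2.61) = 72.05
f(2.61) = 80.59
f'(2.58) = 70.79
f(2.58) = 78.45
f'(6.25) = 304.38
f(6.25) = 717.45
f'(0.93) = 18.44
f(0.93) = 9.32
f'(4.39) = 165.79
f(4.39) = 286.63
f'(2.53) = 68.73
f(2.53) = 74.96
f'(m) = 6*m^2 + 32*m/3 + 10/3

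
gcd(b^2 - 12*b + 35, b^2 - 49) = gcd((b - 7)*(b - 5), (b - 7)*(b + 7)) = b - 7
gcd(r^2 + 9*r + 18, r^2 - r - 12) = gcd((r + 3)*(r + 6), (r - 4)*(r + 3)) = r + 3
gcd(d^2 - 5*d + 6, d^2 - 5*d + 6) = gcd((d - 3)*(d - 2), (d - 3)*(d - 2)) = d^2 - 5*d + 6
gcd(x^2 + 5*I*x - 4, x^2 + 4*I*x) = x + 4*I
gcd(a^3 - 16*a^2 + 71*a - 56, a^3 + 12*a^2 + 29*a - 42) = a - 1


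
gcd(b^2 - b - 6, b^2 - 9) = b - 3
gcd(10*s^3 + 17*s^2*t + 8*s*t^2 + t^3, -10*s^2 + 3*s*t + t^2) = 5*s + t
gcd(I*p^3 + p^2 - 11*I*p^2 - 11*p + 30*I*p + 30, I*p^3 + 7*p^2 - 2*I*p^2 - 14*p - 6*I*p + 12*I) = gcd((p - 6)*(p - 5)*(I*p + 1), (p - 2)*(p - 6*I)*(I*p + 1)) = p - I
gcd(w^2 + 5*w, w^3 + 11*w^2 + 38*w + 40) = w + 5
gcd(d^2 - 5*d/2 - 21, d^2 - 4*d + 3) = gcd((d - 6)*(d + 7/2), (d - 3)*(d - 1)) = 1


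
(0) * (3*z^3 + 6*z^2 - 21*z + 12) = 0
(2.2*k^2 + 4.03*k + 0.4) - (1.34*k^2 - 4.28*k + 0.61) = 0.86*k^2 + 8.31*k - 0.21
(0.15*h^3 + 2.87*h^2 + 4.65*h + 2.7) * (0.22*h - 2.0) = 0.033*h^4 + 0.3314*h^3 - 4.717*h^2 - 8.706*h - 5.4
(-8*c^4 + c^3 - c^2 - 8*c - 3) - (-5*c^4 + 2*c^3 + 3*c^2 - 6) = -3*c^4 - c^3 - 4*c^2 - 8*c + 3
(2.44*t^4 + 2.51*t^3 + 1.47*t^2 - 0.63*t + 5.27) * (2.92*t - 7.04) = 7.1248*t^5 - 9.8484*t^4 - 13.378*t^3 - 12.1884*t^2 + 19.8236*t - 37.1008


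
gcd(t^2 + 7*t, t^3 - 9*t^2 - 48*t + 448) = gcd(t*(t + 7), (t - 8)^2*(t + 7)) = t + 7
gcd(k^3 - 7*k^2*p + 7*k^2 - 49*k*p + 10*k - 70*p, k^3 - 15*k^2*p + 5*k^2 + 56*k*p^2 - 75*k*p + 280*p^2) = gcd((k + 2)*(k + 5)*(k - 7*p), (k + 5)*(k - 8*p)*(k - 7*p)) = -k^2 + 7*k*p - 5*k + 35*p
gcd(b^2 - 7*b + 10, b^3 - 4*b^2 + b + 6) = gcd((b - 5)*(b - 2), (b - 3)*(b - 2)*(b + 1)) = b - 2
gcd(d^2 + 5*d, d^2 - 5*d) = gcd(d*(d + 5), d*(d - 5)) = d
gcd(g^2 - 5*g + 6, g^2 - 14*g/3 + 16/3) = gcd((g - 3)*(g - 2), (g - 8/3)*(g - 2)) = g - 2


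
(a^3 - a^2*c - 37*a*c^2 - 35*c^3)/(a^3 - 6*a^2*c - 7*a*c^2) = (a + 5*c)/a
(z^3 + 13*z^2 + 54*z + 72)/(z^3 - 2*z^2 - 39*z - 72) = (z^2 + 10*z + 24)/(z^2 - 5*z - 24)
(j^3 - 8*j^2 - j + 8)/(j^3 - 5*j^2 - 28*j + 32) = (j + 1)/(j + 4)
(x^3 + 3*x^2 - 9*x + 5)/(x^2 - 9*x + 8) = (x^2 + 4*x - 5)/(x - 8)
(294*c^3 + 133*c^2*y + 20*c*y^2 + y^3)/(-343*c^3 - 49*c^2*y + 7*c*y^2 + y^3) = (6*c + y)/(-7*c + y)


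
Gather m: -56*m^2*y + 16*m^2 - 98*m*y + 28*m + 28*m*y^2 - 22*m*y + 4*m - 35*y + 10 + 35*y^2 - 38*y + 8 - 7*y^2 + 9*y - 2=m^2*(16 - 56*y) + m*(28*y^2 - 120*y + 32) + 28*y^2 - 64*y + 16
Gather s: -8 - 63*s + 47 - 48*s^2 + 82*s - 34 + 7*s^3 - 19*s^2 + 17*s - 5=7*s^3 - 67*s^2 + 36*s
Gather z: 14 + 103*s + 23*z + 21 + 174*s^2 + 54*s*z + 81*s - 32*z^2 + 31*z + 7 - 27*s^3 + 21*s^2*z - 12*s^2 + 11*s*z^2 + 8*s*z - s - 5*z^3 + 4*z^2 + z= -27*s^3 + 162*s^2 + 183*s - 5*z^3 + z^2*(11*s - 28) + z*(21*s^2 + 62*s + 55) + 42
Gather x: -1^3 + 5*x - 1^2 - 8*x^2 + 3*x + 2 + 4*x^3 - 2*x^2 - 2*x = 4*x^3 - 10*x^2 + 6*x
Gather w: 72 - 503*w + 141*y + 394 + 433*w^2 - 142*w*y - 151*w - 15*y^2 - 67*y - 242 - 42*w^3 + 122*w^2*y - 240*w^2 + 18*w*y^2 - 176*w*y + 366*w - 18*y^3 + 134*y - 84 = -42*w^3 + w^2*(122*y + 193) + w*(18*y^2 - 318*y - 288) - 18*y^3 - 15*y^2 + 208*y + 140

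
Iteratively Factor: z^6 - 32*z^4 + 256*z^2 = (z + 4)*(z^5 - 4*z^4 - 16*z^3 + 64*z^2) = (z - 4)*(z + 4)*(z^4 - 16*z^2) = (z - 4)*(z + 4)^2*(z^3 - 4*z^2) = z*(z - 4)*(z + 4)^2*(z^2 - 4*z) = z*(z - 4)^2*(z + 4)^2*(z)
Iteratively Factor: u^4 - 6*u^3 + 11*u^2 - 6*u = (u - 3)*(u^3 - 3*u^2 + 2*u) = (u - 3)*(u - 1)*(u^2 - 2*u) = u*(u - 3)*(u - 1)*(u - 2)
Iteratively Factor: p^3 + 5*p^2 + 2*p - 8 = (p + 4)*(p^2 + p - 2) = (p + 2)*(p + 4)*(p - 1)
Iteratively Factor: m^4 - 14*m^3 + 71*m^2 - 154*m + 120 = (m - 2)*(m^3 - 12*m^2 + 47*m - 60) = (m - 5)*(m - 2)*(m^2 - 7*m + 12) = (m - 5)*(m - 4)*(m - 2)*(m - 3)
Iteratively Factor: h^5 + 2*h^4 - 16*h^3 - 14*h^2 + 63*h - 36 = (h + 4)*(h^4 - 2*h^3 - 8*h^2 + 18*h - 9) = (h - 1)*(h + 4)*(h^3 - h^2 - 9*h + 9) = (h - 1)*(h + 3)*(h + 4)*(h^2 - 4*h + 3) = (h - 1)^2*(h + 3)*(h + 4)*(h - 3)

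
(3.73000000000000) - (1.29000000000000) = 2.44000000000000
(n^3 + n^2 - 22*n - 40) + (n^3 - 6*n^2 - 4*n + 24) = 2*n^3 - 5*n^2 - 26*n - 16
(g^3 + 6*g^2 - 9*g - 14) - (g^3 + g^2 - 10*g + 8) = 5*g^2 + g - 22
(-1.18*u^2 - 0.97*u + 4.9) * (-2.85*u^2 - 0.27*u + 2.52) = 3.363*u^4 + 3.0831*u^3 - 16.6767*u^2 - 3.7674*u + 12.348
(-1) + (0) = -1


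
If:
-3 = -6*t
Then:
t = 1/2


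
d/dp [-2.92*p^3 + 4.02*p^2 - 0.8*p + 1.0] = -8.76*p^2 + 8.04*p - 0.8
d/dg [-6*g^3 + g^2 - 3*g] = -18*g^2 + 2*g - 3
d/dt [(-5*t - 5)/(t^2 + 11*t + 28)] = 5*(t^2 + 2*t - 17)/(t^4 + 22*t^3 + 177*t^2 + 616*t + 784)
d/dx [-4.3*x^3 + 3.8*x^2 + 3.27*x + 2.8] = -12.9*x^2 + 7.6*x + 3.27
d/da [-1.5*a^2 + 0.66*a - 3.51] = 0.66 - 3.0*a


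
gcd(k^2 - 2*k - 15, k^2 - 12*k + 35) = k - 5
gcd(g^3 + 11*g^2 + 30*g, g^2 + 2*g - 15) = g + 5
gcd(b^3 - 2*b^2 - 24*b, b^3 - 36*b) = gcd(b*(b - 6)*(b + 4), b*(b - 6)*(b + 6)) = b^2 - 6*b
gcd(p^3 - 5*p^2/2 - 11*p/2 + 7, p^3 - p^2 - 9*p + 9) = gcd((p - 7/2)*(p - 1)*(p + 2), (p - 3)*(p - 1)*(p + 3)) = p - 1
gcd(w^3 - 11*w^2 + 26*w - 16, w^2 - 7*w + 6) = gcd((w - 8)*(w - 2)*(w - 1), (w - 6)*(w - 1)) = w - 1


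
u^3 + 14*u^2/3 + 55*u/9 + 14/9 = (u + 1/3)*(u + 2)*(u + 7/3)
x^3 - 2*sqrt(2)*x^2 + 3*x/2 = x*(x - 3*sqrt(2)/2)*(x - sqrt(2)/2)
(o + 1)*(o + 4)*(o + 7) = o^3 + 12*o^2 + 39*o + 28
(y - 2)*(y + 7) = y^2 + 5*y - 14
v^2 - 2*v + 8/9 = (v - 4/3)*(v - 2/3)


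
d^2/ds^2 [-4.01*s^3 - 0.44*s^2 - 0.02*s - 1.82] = -24.06*s - 0.88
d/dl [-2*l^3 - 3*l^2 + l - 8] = -6*l^2 - 6*l + 1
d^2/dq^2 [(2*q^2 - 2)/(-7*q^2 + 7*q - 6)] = 4*(-49*q^3 + 273*q^2 - 147*q - 29)/(343*q^6 - 1029*q^5 + 1911*q^4 - 2107*q^3 + 1638*q^2 - 756*q + 216)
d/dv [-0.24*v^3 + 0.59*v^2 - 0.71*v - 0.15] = -0.72*v^2 + 1.18*v - 0.71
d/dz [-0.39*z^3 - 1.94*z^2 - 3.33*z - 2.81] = -1.17*z^2 - 3.88*z - 3.33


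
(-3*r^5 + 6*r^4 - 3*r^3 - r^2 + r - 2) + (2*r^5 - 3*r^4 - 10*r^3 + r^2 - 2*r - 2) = -r^5 + 3*r^4 - 13*r^3 - r - 4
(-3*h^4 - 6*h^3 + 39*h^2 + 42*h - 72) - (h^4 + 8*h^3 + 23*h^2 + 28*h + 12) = -4*h^4 - 14*h^3 + 16*h^2 + 14*h - 84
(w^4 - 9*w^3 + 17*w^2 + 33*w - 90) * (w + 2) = w^5 - 7*w^4 - w^3 + 67*w^2 - 24*w - 180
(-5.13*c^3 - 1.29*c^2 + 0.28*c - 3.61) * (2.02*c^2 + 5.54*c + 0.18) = -10.3626*c^5 - 31.026*c^4 - 7.5044*c^3 - 5.9732*c^2 - 19.949*c - 0.6498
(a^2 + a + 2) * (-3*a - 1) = -3*a^3 - 4*a^2 - 7*a - 2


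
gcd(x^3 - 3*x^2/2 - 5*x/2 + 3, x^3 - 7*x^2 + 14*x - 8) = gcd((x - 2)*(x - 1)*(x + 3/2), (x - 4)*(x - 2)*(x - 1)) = x^2 - 3*x + 2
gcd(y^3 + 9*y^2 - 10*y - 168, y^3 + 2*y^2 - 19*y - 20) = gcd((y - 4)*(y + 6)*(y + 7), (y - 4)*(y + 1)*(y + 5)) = y - 4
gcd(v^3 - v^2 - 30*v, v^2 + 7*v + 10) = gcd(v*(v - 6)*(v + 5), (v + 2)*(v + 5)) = v + 5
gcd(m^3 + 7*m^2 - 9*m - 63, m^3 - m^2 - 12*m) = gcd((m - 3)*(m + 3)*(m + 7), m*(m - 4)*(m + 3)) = m + 3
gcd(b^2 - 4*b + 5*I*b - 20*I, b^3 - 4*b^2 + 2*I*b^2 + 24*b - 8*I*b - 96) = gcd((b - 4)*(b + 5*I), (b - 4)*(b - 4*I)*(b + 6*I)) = b - 4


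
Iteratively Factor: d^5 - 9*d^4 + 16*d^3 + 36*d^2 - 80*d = (d + 2)*(d^4 - 11*d^3 + 38*d^2 - 40*d) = d*(d + 2)*(d^3 - 11*d^2 + 38*d - 40) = d*(d - 5)*(d + 2)*(d^2 - 6*d + 8) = d*(d - 5)*(d - 2)*(d + 2)*(d - 4)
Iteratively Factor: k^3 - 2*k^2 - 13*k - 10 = (k + 2)*(k^2 - 4*k - 5) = (k - 5)*(k + 2)*(k + 1)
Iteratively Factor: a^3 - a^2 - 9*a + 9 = (a + 3)*(a^2 - 4*a + 3) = (a - 3)*(a + 3)*(a - 1)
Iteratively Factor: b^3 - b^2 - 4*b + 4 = (b - 1)*(b^2 - 4) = (b - 2)*(b - 1)*(b + 2)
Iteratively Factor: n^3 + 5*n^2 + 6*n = (n + 3)*(n^2 + 2*n) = n*(n + 3)*(n + 2)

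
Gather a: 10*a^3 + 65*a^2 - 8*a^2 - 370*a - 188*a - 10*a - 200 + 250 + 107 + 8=10*a^3 + 57*a^2 - 568*a + 165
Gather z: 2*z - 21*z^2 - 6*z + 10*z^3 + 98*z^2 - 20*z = 10*z^3 + 77*z^2 - 24*z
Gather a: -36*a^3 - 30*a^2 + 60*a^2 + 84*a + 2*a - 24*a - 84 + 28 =-36*a^3 + 30*a^2 + 62*a - 56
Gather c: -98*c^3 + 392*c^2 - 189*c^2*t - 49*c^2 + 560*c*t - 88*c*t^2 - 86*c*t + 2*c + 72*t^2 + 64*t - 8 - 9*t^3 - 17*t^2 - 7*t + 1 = -98*c^3 + c^2*(343 - 189*t) + c*(-88*t^2 + 474*t + 2) - 9*t^3 + 55*t^2 + 57*t - 7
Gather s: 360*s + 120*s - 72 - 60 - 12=480*s - 144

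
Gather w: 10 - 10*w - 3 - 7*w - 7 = -17*w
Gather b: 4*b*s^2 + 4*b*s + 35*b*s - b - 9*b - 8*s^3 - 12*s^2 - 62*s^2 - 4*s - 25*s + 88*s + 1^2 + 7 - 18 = b*(4*s^2 + 39*s - 10) - 8*s^3 - 74*s^2 + 59*s - 10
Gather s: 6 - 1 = 5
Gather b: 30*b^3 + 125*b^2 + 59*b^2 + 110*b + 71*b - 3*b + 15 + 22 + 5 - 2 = 30*b^3 + 184*b^2 + 178*b + 40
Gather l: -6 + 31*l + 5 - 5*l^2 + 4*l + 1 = -5*l^2 + 35*l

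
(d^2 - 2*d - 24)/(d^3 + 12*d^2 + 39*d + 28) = (d - 6)/(d^2 + 8*d + 7)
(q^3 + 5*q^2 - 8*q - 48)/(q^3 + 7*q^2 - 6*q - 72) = (q + 4)/(q + 6)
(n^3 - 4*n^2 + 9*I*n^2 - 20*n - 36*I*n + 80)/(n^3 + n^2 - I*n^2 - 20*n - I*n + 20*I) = (n^2 + 9*I*n - 20)/(n^2 + n*(5 - I) - 5*I)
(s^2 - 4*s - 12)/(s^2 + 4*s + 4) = (s - 6)/(s + 2)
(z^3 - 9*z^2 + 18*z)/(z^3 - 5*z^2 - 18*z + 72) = z/(z + 4)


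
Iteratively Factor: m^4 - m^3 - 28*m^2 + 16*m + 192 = (m + 3)*(m^3 - 4*m^2 - 16*m + 64) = (m + 3)*(m + 4)*(m^2 - 8*m + 16) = (m - 4)*(m + 3)*(m + 4)*(m - 4)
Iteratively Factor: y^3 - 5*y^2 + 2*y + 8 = (y + 1)*(y^2 - 6*y + 8) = (y - 4)*(y + 1)*(y - 2)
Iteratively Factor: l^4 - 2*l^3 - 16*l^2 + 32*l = (l - 4)*(l^3 + 2*l^2 - 8*l) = (l - 4)*(l + 4)*(l^2 - 2*l) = l*(l - 4)*(l + 4)*(l - 2)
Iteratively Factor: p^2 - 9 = (p + 3)*(p - 3)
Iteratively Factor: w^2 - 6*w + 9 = (w - 3)*(w - 3)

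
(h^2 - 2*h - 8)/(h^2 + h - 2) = (h - 4)/(h - 1)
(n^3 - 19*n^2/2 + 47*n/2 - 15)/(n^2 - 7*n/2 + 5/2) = n - 6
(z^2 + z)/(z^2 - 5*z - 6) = z/(z - 6)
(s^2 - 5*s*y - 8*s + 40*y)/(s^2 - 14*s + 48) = (s - 5*y)/(s - 6)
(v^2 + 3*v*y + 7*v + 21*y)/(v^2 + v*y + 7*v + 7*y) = (v + 3*y)/(v + y)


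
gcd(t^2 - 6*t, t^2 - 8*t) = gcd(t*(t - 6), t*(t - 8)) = t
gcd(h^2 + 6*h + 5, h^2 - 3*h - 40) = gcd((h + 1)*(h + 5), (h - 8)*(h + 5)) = h + 5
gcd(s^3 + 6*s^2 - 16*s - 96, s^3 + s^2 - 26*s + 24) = s^2 + 2*s - 24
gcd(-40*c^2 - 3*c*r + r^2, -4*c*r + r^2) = 1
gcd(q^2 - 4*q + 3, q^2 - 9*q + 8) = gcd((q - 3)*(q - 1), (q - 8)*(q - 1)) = q - 1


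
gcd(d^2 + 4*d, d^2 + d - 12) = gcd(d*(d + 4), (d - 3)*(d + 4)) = d + 4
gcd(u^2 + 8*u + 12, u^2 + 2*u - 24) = u + 6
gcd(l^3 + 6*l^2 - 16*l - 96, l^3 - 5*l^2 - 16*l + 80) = l^2 - 16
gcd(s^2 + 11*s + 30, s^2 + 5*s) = s + 5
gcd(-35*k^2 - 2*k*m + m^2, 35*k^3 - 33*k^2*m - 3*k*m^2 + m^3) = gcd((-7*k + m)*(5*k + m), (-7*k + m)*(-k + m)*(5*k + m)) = 35*k^2 + 2*k*m - m^2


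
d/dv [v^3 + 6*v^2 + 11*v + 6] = 3*v^2 + 12*v + 11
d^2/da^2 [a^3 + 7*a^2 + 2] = 6*a + 14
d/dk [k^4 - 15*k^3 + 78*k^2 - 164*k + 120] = 4*k^3 - 45*k^2 + 156*k - 164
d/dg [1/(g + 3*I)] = -1/(g + 3*I)^2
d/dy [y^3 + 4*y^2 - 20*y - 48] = 3*y^2 + 8*y - 20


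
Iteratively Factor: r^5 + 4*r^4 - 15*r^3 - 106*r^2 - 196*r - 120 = (r + 2)*(r^4 + 2*r^3 - 19*r^2 - 68*r - 60) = (r + 2)^2*(r^3 - 19*r - 30) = (r + 2)^3*(r^2 - 2*r - 15) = (r - 5)*(r + 2)^3*(r + 3)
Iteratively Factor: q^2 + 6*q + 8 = (q + 4)*(q + 2)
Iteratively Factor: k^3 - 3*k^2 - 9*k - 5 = (k + 1)*(k^2 - 4*k - 5) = (k + 1)^2*(k - 5)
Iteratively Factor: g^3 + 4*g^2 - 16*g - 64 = (g + 4)*(g^2 - 16) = (g + 4)^2*(g - 4)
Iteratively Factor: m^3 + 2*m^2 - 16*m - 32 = (m - 4)*(m^2 + 6*m + 8) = (m - 4)*(m + 2)*(m + 4)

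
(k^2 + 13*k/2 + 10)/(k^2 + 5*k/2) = (k + 4)/k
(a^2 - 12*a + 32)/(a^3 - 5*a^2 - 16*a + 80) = (a - 8)/(a^2 - a - 20)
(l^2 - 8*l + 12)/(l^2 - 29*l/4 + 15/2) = 4*(l - 2)/(4*l - 5)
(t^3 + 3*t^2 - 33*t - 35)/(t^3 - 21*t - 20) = (t + 7)/(t + 4)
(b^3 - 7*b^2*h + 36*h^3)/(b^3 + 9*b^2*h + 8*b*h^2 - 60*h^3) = (b^3 - 7*b^2*h + 36*h^3)/(b^3 + 9*b^2*h + 8*b*h^2 - 60*h^3)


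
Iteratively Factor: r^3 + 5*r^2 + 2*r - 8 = (r + 2)*(r^2 + 3*r - 4) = (r - 1)*(r + 2)*(r + 4)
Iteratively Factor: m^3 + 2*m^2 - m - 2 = (m + 2)*(m^2 - 1) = (m + 1)*(m + 2)*(m - 1)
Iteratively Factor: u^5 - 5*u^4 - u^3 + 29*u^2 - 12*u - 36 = (u - 3)*(u^4 - 2*u^3 - 7*u^2 + 8*u + 12) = (u - 3)*(u + 2)*(u^3 - 4*u^2 + u + 6) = (u - 3)*(u + 1)*(u + 2)*(u^2 - 5*u + 6) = (u - 3)*(u - 2)*(u + 1)*(u + 2)*(u - 3)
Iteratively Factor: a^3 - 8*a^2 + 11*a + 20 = (a - 4)*(a^2 - 4*a - 5) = (a - 5)*(a - 4)*(a + 1)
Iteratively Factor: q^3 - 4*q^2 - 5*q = (q + 1)*(q^2 - 5*q) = (q - 5)*(q + 1)*(q)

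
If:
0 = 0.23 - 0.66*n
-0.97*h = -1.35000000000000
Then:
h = 1.39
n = 0.35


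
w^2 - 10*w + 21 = (w - 7)*(w - 3)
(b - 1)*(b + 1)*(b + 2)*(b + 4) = b^4 + 6*b^3 + 7*b^2 - 6*b - 8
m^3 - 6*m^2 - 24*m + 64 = (m - 8)*(m - 2)*(m + 4)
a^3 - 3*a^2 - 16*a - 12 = (a - 6)*(a + 1)*(a + 2)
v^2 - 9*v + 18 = (v - 6)*(v - 3)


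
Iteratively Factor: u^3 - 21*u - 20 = (u - 5)*(u^2 + 5*u + 4) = (u - 5)*(u + 1)*(u + 4)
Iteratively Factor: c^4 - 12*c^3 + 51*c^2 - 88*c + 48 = (c - 3)*(c^3 - 9*c^2 + 24*c - 16) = (c - 4)*(c - 3)*(c^2 - 5*c + 4) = (c - 4)*(c - 3)*(c - 1)*(c - 4)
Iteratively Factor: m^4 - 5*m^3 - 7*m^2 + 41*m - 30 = (m - 1)*(m^3 - 4*m^2 - 11*m + 30) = (m - 5)*(m - 1)*(m^2 + m - 6) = (m - 5)*(m - 1)*(m + 3)*(m - 2)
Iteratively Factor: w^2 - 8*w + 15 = (w - 5)*(w - 3)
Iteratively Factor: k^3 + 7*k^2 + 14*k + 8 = (k + 4)*(k^2 + 3*k + 2) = (k + 1)*(k + 4)*(k + 2)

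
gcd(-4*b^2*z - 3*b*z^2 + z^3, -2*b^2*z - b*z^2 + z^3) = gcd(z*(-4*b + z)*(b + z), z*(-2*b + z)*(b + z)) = b*z + z^2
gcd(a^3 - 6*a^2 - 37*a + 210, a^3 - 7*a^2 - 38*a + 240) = a^2 + a - 30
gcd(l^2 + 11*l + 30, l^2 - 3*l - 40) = l + 5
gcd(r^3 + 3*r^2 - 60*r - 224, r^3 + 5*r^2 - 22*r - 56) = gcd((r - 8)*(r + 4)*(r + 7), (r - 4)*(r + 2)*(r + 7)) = r + 7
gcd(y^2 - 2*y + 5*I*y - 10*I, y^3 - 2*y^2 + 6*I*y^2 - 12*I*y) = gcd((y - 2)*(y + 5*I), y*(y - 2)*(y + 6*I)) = y - 2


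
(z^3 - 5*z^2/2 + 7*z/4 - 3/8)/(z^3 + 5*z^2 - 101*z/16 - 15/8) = 2*(8*z^3 - 20*z^2 + 14*z - 3)/(16*z^3 + 80*z^2 - 101*z - 30)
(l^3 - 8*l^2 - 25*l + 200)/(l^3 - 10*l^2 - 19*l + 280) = (l - 5)/(l - 7)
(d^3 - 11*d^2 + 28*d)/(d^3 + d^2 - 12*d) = (d^2 - 11*d + 28)/(d^2 + d - 12)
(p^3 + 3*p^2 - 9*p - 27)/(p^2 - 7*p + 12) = (p^2 + 6*p + 9)/(p - 4)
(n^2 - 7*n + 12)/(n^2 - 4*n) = (n - 3)/n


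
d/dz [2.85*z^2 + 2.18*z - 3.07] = 5.7*z + 2.18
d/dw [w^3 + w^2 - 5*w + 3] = 3*w^2 + 2*w - 5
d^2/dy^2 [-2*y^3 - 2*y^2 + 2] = -12*y - 4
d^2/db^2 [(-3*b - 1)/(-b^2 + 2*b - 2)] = 2*((5 - 9*b)*(b^2 - 2*b + 2) + 4*(b - 1)^2*(3*b + 1))/(b^2 - 2*b + 2)^3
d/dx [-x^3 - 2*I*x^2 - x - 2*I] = -3*x^2 - 4*I*x - 1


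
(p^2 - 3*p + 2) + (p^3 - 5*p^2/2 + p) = p^3 - 3*p^2/2 - 2*p + 2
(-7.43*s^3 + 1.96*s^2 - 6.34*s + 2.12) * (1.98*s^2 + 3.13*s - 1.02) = -14.7114*s^5 - 19.3751*s^4 + 1.1602*s^3 - 17.6458*s^2 + 13.1024*s - 2.1624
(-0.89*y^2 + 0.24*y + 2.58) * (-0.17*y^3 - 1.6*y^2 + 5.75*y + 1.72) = 0.1513*y^5 + 1.3832*y^4 - 5.9401*y^3 - 4.2788*y^2 + 15.2478*y + 4.4376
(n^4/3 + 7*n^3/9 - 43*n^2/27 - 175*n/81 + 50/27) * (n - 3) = n^5/3 - 2*n^4/9 - 106*n^3/27 + 212*n^2/81 + 25*n/3 - 50/9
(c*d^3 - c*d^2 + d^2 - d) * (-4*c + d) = -4*c^2*d^3 + 4*c^2*d^2 + c*d^4 - c*d^3 - 4*c*d^2 + 4*c*d + d^3 - d^2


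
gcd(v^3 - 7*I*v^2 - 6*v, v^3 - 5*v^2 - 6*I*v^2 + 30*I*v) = v^2 - 6*I*v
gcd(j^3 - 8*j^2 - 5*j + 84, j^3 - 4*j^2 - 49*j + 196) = j^2 - 11*j + 28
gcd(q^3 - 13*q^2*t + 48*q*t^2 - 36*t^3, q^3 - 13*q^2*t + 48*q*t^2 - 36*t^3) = q^3 - 13*q^2*t + 48*q*t^2 - 36*t^3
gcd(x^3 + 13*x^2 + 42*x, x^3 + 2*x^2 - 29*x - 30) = x + 6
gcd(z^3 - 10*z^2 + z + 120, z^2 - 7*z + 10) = z - 5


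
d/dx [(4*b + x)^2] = 8*b + 2*x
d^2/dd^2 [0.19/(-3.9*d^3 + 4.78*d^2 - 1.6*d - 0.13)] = ((4.446*d - 1.8164)*(3.9*d^3 - 4.78*d^2 + 1.6*d + 0.13) - 0.19*(11.7*d^2 - 9.56*d + 1.6)*(23.4*d^2 - 19.12*d + 3.2))/(3.9*d^3 - 4.78*d^2 + 1.6*d + 0.13)^3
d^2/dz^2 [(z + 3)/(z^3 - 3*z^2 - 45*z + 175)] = 6*(z^3 + 13*z^2 + 99*z + 207)/(z^7 + z^6 - 123*z^5 + 53*z^4 + 5315*z^3 - 8925*z^2 - 79625*z + 214375)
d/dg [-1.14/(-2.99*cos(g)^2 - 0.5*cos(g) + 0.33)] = (6.8172*cos(g) + 0.57)*sin(g)/(2.99*cos(g)^2 + 0.5*cos(g) - 0.33)^2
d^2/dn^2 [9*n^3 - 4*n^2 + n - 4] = 54*n - 8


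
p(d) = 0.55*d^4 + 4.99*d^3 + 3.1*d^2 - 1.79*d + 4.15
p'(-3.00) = 54.94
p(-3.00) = -52.76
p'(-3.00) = 54.94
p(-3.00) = -52.76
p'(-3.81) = 70.22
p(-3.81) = -104.11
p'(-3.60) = 67.26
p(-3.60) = -89.66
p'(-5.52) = 50.10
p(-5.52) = -220.17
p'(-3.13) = 58.00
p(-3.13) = -60.10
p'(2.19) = 106.69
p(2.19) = 80.16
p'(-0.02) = -1.91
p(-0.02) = 4.19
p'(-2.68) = 46.77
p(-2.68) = -36.47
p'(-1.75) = 21.42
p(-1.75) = -4.81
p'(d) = 2.2*d^3 + 14.97*d^2 + 6.2*d - 1.79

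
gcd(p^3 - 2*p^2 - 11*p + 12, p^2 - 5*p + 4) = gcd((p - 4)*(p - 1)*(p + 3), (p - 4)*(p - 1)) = p^2 - 5*p + 4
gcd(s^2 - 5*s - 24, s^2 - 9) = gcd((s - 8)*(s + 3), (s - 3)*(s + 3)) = s + 3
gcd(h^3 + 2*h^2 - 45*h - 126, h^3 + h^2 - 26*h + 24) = h + 6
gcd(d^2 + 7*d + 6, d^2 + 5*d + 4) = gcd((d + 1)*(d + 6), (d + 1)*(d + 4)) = d + 1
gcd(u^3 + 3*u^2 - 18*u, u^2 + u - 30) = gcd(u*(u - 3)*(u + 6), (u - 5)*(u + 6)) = u + 6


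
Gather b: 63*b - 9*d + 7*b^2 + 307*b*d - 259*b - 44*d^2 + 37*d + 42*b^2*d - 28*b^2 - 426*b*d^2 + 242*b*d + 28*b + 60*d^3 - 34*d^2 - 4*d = b^2*(42*d - 21) + b*(-426*d^2 + 549*d - 168) + 60*d^3 - 78*d^2 + 24*d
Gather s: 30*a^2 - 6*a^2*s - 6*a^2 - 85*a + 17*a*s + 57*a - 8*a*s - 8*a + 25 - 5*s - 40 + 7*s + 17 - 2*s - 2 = 24*a^2 - 36*a + s*(-6*a^2 + 9*a)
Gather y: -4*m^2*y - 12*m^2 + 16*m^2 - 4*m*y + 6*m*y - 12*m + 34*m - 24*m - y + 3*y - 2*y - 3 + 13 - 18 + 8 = 4*m^2 - 2*m + y*(-4*m^2 + 2*m)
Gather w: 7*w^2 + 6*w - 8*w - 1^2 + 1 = 7*w^2 - 2*w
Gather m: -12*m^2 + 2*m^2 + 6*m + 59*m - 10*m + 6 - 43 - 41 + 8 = -10*m^2 + 55*m - 70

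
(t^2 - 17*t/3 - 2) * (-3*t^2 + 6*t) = -3*t^4 + 23*t^3 - 28*t^2 - 12*t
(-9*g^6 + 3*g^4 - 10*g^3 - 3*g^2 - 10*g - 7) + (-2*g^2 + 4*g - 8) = -9*g^6 + 3*g^4 - 10*g^3 - 5*g^2 - 6*g - 15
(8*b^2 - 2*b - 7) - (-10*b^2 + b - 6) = 18*b^2 - 3*b - 1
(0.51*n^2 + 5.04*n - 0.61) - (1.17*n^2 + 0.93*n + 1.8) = -0.66*n^2 + 4.11*n - 2.41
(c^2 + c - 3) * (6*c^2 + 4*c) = 6*c^4 + 10*c^3 - 14*c^2 - 12*c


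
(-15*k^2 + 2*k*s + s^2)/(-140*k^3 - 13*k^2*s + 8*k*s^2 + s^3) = (-3*k + s)/(-28*k^2 + 3*k*s + s^2)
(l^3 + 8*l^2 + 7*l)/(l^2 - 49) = l*(l + 1)/(l - 7)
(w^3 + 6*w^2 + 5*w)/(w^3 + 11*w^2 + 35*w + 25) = w/(w + 5)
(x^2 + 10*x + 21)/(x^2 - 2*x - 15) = (x + 7)/(x - 5)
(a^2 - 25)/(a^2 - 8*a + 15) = (a + 5)/(a - 3)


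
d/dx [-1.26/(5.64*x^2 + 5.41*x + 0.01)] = (14.2128*x + 6.8166)/(5.64*x^2 + 5.41*x + 0.01)^2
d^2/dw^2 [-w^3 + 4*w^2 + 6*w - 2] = 8 - 6*w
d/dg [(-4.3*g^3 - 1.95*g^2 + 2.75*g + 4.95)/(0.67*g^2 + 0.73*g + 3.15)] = (-2.881*g^4 - 6.278*g^3 - 43.901*g^2 - 18.918*g + 5.049)/(0.4489*g^4 + 0.9782*g^3 + 4.7539*g^2 + 4.599*g + 9.9225)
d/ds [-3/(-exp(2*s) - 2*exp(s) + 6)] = -6*(exp(s) + 1)*exp(s)/(exp(2*s) + 2*exp(s) - 6)^2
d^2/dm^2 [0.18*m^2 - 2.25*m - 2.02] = 0.360000000000000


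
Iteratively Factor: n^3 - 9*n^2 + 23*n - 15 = (n - 1)*(n^2 - 8*n + 15) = (n - 5)*(n - 1)*(n - 3)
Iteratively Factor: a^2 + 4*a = (a)*(a + 4)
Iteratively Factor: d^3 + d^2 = (d)*(d^2 + d) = d^2*(d + 1)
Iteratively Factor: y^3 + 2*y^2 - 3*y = (y)*(y^2 + 2*y - 3) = y*(y - 1)*(y + 3)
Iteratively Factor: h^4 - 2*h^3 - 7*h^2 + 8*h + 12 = (h - 3)*(h^3 + h^2 - 4*h - 4) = (h - 3)*(h + 1)*(h^2 - 4) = (h - 3)*(h - 2)*(h + 1)*(h + 2)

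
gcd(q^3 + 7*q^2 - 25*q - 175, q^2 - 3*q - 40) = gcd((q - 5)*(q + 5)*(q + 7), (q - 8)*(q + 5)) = q + 5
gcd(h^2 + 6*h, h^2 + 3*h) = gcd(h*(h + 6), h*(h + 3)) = h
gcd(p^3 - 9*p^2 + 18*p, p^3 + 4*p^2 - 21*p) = p^2 - 3*p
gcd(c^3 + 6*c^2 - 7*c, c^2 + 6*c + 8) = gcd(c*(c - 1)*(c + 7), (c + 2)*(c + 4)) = 1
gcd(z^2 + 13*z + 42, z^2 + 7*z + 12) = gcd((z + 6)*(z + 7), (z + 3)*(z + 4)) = 1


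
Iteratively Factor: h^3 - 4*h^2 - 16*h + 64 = (h + 4)*(h^2 - 8*h + 16) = (h - 4)*(h + 4)*(h - 4)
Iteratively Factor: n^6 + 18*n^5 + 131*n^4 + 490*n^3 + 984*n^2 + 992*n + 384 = (n + 4)*(n^5 + 14*n^4 + 75*n^3 + 190*n^2 + 224*n + 96) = (n + 4)^2*(n^4 + 10*n^3 + 35*n^2 + 50*n + 24) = (n + 2)*(n + 4)^2*(n^3 + 8*n^2 + 19*n + 12) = (n + 1)*(n + 2)*(n + 4)^2*(n^2 + 7*n + 12) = (n + 1)*(n + 2)*(n + 3)*(n + 4)^2*(n + 4)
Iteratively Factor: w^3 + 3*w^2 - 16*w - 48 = (w - 4)*(w^2 + 7*w + 12) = (w - 4)*(w + 3)*(w + 4)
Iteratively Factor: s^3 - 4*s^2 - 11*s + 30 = (s - 5)*(s^2 + s - 6) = (s - 5)*(s - 2)*(s + 3)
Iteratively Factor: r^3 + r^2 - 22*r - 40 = (r - 5)*(r^2 + 6*r + 8) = (r - 5)*(r + 2)*(r + 4)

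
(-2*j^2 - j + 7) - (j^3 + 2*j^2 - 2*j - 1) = -j^3 - 4*j^2 + j + 8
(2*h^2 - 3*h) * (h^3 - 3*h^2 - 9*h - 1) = 2*h^5 - 9*h^4 - 9*h^3 + 25*h^2 + 3*h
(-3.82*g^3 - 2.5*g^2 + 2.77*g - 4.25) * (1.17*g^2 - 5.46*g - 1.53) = -4.4694*g^5 + 17.9322*g^4 + 22.7355*g^3 - 16.2717*g^2 + 18.9669*g + 6.5025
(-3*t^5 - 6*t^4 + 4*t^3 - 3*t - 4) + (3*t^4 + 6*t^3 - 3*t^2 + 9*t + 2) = -3*t^5 - 3*t^4 + 10*t^3 - 3*t^2 + 6*t - 2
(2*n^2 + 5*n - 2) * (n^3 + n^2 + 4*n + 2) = 2*n^5 + 7*n^4 + 11*n^3 + 22*n^2 + 2*n - 4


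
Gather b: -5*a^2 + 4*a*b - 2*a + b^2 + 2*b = -5*a^2 - 2*a + b^2 + b*(4*a + 2)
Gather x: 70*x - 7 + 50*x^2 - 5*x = 50*x^2 + 65*x - 7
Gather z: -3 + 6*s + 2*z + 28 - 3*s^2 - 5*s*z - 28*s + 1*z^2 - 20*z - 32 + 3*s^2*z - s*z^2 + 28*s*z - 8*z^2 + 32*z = -3*s^2 - 22*s + z^2*(-s - 7) + z*(3*s^2 + 23*s + 14) - 7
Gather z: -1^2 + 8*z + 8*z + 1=16*z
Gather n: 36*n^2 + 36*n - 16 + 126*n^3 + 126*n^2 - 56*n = 126*n^3 + 162*n^2 - 20*n - 16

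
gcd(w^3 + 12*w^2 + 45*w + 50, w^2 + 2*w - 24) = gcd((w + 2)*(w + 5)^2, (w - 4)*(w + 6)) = 1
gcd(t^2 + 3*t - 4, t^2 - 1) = t - 1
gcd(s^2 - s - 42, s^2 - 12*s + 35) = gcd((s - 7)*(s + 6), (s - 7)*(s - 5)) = s - 7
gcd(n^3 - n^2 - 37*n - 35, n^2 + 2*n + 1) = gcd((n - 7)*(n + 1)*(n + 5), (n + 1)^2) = n + 1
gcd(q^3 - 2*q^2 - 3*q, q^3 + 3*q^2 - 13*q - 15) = q^2 - 2*q - 3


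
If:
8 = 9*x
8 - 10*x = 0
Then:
No Solution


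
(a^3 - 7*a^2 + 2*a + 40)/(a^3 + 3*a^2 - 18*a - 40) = (a - 5)/(a + 5)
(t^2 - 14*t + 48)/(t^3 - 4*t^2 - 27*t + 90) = (t - 8)/(t^2 + 2*t - 15)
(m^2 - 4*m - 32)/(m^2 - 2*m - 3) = (-m^2 + 4*m + 32)/(-m^2 + 2*m + 3)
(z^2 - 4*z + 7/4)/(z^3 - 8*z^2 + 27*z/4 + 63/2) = (2*z - 1)/(2*z^2 - 9*z - 18)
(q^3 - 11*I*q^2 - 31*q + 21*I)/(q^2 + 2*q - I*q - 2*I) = (q^2 - 10*I*q - 21)/(q + 2)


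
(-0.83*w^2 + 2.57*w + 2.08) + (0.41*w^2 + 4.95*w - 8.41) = -0.42*w^2 + 7.52*w - 6.33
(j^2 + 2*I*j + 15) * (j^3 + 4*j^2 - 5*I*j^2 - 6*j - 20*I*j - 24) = j^5 + 4*j^4 - 3*I*j^4 + 19*j^3 - 12*I*j^3 + 76*j^2 - 87*I*j^2 - 90*j - 348*I*j - 360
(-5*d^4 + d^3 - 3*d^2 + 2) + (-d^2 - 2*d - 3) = -5*d^4 + d^3 - 4*d^2 - 2*d - 1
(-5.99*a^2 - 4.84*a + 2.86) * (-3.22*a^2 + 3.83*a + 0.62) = 19.2878*a^4 - 7.3569*a^3 - 31.4602*a^2 + 7.953*a + 1.7732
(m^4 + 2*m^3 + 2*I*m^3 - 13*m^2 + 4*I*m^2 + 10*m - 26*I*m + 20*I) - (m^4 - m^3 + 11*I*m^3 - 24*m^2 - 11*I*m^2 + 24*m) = 3*m^3 - 9*I*m^3 + 11*m^2 + 15*I*m^2 - 14*m - 26*I*m + 20*I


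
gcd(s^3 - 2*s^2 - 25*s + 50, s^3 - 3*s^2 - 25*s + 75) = s^2 - 25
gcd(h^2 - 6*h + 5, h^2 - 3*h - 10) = h - 5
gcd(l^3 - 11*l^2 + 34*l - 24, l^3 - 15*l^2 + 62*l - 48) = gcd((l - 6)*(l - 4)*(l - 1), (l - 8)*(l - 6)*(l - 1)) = l^2 - 7*l + 6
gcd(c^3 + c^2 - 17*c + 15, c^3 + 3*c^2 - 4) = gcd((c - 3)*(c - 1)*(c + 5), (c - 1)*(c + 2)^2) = c - 1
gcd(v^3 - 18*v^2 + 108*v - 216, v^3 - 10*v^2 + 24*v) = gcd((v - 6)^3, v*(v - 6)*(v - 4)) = v - 6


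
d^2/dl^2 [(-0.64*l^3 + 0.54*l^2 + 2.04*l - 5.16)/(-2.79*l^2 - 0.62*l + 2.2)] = (7.105427357601e-15*l^5 - 21.542272*l^3 + 215.870856*l^2 - 2.98891200000001*l + 56.518848)/(21.717639*l^6 + 14.478426*l^5 - 48.157632*l^4 - 22.595032*l^3 + 37.97376*l^2 + 9.0024*l - 10.648)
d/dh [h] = 1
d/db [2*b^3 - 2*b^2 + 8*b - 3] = 6*b^2 - 4*b + 8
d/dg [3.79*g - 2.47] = 3.79000000000000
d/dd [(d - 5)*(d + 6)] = 2*d + 1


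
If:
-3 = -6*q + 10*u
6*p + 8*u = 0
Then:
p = -4*u/3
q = 5*u/3 + 1/2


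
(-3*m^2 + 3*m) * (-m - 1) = 3*m^3 - 3*m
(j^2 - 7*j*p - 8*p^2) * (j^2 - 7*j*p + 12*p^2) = j^4 - 14*j^3*p + 53*j^2*p^2 - 28*j*p^3 - 96*p^4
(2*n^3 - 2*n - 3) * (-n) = -2*n^4 + 2*n^2 + 3*n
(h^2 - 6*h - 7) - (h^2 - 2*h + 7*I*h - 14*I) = -4*h - 7*I*h - 7 + 14*I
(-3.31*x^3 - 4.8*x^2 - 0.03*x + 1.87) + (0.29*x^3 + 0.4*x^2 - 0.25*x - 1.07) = -3.02*x^3 - 4.4*x^2 - 0.28*x + 0.8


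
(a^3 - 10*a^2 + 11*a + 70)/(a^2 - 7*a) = a - 3 - 10/a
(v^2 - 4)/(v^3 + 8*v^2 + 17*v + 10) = (v - 2)/(v^2 + 6*v + 5)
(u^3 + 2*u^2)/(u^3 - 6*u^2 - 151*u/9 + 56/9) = 9*u^2*(u + 2)/(9*u^3 - 54*u^2 - 151*u + 56)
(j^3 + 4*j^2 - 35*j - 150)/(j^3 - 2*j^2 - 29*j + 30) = (j + 5)/(j - 1)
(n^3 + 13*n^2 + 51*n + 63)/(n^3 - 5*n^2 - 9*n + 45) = (n^2 + 10*n + 21)/(n^2 - 8*n + 15)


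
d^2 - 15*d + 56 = (d - 8)*(d - 7)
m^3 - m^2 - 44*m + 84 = (m - 6)*(m - 2)*(m + 7)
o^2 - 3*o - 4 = (o - 4)*(o + 1)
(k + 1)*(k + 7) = k^2 + 8*k + 7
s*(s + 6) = s^2 + 6*s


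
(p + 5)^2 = p^2 + 10*p + 25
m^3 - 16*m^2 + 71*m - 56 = (m - 8)*(m - 7)*(m - 1)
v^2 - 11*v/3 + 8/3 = (v - 8/3)*(v - 1)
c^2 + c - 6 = (c - 2)*(c + 3)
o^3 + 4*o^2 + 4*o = o*(o + 2)^2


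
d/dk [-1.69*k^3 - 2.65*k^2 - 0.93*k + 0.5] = -5.07*k^2 - 5.3*k - 0.93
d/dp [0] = 0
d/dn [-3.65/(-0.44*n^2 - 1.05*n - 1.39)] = (-3.212*n - 3.8325)/(0.44*n^2 + 1.05*n + 1.39)^2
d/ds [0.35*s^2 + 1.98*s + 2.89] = 0.7*s + 1.98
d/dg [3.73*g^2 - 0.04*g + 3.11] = 7.46*g - 0.04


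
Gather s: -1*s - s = -2*s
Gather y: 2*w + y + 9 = 2*w + y + 9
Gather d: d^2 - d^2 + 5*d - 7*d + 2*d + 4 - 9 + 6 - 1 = 0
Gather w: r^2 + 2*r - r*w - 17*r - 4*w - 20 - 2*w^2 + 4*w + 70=r^2 - r*w - 15*r - 2*w^2 + 50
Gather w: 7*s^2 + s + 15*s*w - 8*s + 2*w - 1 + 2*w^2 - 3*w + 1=7*s^2 - 7*s + 2*w^2 + w*(15*s - 1)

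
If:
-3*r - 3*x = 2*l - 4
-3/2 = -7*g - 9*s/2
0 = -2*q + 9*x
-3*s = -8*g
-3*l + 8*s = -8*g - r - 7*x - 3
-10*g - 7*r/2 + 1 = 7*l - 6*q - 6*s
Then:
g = 3/38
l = 25303/9557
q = 21924/9557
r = -8998/9557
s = 4/19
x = 4872/9557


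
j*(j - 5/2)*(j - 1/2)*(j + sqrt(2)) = j^4 - 3*j^3 + sqrt(2)*j^3 - 3*sqrt(2)*j^2 + 5*j^2/4 + 5*sqrt(2)*j/4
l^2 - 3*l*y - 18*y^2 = (l - 6*y)*(l + 3*y)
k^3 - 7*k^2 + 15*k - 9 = (k - 3)^2*(k - 1)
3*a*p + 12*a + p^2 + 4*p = (3*a + p)*(p + 4)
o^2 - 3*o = o*(o - 3)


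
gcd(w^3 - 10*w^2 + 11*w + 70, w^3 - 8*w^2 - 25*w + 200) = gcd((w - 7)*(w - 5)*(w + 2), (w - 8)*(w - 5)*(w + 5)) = w - 5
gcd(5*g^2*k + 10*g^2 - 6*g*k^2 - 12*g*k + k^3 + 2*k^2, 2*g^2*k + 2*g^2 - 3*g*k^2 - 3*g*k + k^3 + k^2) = g - k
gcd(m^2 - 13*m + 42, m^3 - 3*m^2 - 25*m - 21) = m - 7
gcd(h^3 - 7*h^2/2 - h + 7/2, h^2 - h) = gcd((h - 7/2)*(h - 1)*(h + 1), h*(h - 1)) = h - 1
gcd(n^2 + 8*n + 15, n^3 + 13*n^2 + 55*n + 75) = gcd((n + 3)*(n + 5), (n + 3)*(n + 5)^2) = n^2 + 8*n + 15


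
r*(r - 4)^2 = r^3 - 8*r^2 + 16*r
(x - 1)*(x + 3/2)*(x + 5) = x^3 + 11*x^2/2 + x - 15/2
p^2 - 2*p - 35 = (p - 7)*(p + 5)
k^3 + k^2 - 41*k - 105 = (k - 7)*(k + 3)*(k + 5)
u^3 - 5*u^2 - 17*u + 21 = (u - 7)*(u - 1)*(u + 3)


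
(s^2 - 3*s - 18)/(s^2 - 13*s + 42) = (s + 3)/(s - 7)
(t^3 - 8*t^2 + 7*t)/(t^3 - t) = (t - 7)/(t + 1)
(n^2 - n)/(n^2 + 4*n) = (n - 1)/(n + 4)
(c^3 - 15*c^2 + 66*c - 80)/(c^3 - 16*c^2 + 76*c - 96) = (c - 5)/(c - 6)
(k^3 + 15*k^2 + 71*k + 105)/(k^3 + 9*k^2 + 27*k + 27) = (k^2 + 12*k + 35)/(k^2 + 6*k + 9)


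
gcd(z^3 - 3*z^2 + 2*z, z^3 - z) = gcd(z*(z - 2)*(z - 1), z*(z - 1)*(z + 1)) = z^2 - z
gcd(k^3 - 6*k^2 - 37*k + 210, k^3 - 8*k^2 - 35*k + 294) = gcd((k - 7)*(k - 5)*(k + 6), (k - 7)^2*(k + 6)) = k^2 - k - 42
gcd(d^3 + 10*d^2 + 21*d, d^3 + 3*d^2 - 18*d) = d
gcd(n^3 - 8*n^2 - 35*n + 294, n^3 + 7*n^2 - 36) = n + 6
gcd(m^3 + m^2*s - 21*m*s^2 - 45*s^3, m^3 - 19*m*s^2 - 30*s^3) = -m^2 + 2*m*s + 15*s^2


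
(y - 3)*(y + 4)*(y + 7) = y^3 + 8*y^2 - 5*y - 84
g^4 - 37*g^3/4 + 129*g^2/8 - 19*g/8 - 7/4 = (g - 7)*(g - 2)*(g - 1/2)*(g + 1/4)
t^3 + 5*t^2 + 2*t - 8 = (t - 1)*(t + 2)*(t + 4)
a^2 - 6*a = a*(a - 6)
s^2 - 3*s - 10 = (s - 5)*(s + 2)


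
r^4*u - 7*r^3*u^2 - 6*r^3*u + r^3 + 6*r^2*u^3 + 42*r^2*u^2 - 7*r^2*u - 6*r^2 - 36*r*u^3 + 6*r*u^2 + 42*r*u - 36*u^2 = (r - 6)*(r - 6*u)*(r - u)*(r*u + 1)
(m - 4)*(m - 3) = m^2 - 7*m + 12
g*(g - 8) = g^2 - 8*g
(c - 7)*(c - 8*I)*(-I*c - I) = -I*c^3 - 8*c^2 + 6*I*c^2 + 48*c + 7*I*c + 56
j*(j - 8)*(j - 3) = j^3 - 11*j^2 + 24*j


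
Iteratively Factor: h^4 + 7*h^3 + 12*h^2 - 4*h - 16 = (h + 4)*(h^3 + 3*h^2 - 4) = (h - 1)*(h + 4)*(h^2 + 4*h + 4) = (h - 1)*(h + 2)*(h + 4)*(h + 2)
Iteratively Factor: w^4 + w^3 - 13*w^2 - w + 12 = (w + 4)*(w^3 - 3*w^2 - w + 3) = (w - 1)*(w + 4)*(w^2 - 2*w - 3) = (w - 1)*(w + 1)*(w + 4)*(w - 3)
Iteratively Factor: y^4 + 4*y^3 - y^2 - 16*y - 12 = (y - 2)*(y^3 + 6*y^2 + 11*y + 6) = (y - 2)*(y + 2)*(y^2 + 4*y + 3) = (y - 2)*(y + 1)*(y + 2)*(y + 3)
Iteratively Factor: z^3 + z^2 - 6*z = (z - 2)*(z^2 + 3*z) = (z - 2)*(z + 3)*(z)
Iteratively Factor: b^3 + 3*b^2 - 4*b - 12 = (b + 2)*(b^2 + b - 6) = (b - 2)*(b + 2)*(b + 3)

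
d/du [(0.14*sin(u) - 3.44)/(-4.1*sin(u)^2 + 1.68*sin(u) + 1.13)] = (0.574*sin(u)^2 - 28.208*sin(u) + 5.9374)*cos(u)/(16.81*sin(u)^4 - 13.776*sin(u)^3 - 6.4436*sin(u)^2 + 3.7968*sin(u) + 1.2769)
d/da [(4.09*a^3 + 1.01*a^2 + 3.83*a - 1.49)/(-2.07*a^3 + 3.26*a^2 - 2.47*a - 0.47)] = (-3.5527136788005e-15*a^5 + 15.4241*a^4 - 4.3484*a^3 - 30.0003*a^2 + 8.7654*a - 5.4804)/(4.2849*a^6 - 13.4964*a^5 + 20.8534*a^4 - 14.1586*a^3 + 3.0365*a^2 + 2.3218*a + 0.2209)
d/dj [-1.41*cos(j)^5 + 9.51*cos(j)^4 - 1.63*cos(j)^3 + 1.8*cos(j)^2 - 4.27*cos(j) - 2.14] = (7.05*cos(j)^4 - 38.04*cos(j)^3 + 4.89*cos(j)^2 - 3.6*cos(j) + 4.27)*sin(j)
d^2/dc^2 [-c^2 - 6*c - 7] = -2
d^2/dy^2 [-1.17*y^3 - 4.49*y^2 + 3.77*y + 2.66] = -7.02*y - 8.98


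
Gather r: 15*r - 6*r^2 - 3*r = -6*r^2 + 12*r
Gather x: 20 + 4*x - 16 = 4*x + 4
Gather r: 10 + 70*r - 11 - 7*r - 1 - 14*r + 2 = 49*r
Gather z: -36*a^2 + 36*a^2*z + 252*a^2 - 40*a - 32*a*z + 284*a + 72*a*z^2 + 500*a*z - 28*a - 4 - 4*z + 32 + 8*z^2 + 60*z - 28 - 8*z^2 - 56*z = 216*a^2 + 72*a*z^2 + 216*a + z*(36*a^2 + 468*a)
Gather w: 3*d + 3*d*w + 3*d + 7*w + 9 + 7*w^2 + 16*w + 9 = 6*d + 7*w^2 + w*(3*d + 23) + 18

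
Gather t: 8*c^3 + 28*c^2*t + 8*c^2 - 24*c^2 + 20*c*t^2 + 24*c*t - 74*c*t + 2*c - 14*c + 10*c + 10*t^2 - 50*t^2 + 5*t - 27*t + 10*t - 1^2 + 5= 8*c^3 - 16*c^2 - 2*c + t^2*(20*c - 40) + t*(28*c^2 - 50*c - 12) + 4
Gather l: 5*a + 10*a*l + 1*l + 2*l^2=5*a + 2*l^2 + l*(10*a + 1)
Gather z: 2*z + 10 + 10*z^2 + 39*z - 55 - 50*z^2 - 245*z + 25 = -40*z^2 - 204*z - 20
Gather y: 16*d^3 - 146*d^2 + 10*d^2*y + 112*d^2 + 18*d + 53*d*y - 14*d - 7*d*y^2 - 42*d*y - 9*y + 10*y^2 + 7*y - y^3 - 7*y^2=16*d^3 - 34*d^2 + 4*d - y^3 + y^2*(3 - 7*d) + y*(10*d^2 + 11*d - 2)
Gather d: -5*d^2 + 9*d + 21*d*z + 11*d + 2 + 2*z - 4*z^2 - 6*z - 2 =-5*d^2 + d*(21*z + 20) - 4*z^2 - 4*z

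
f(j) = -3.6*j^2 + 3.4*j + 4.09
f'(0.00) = 3.40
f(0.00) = 4.09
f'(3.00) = -18.20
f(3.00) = -18.11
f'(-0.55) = 7.36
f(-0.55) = 1.13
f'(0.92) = -3.22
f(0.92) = 4.17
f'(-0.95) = 10.24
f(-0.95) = -2.39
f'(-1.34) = 13.05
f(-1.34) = -6.93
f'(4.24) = -27.13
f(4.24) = -46.21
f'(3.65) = -22.88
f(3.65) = -31.46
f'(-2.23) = 19.46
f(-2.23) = -21.39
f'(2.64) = -15.61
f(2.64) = -12.02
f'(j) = 3.4 - 7.2*j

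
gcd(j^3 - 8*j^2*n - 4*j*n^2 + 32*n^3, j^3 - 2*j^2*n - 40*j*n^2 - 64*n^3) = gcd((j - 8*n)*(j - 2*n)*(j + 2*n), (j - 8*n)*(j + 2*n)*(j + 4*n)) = j^2 - 6*j*n - 16*n^2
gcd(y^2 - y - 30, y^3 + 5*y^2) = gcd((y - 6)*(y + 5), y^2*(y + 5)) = y + 5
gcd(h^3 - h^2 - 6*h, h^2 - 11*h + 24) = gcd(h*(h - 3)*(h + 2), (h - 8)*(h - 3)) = h - 3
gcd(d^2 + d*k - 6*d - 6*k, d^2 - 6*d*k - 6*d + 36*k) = d - 6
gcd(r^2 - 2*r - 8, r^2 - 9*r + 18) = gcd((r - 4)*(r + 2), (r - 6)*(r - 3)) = 1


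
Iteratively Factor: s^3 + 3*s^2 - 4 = (s + 2)*(s^2 + s - 2) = (s - 1)*(s + 2)*(s + 2)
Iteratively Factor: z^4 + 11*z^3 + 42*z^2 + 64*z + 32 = (z + 2)*(z^3 + 9*z^2 + 24*z + 16) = (z + 2)*(z + 4)*(z^2 + 5*z + 4) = (z + 2)*(z + 4)^2*(z + 1)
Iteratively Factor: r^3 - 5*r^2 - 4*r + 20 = (r - 2)*(r^2 - 3*r - 10) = (r - 2)*(r + 2)*(r - 5)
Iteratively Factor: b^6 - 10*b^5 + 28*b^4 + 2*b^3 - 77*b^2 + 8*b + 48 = (b - 3)*(b^5 - 7*b^4 + 7*b^3 + 23*b^2 - 8*b - 16) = (b - 3)*(b - 1)*(b^4 - 6*b^3 + b^2 + 24*b + 16) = (b - 4)*(b - 3)*(b - 1)*(b^3 - 2*b^2 - 7*b - 4) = (b - 4)*(b - 3)*(b - 1)*(b + 1)*(b^2 - 3*b - 4) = (b - 4)^2*(b - 3)*(b - 1)*(b + 1)*(b + 1)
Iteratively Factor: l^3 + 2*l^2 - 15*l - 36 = (l - 4)*(l^2 + 6*l + 9) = (l - 4)*(l + 3)*(l + 3)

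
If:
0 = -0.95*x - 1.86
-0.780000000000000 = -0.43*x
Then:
No Solution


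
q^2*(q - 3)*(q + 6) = q^4 + 3*q^3 - 18*q^2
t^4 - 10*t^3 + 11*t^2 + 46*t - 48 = (t - 8)*(t - 3)*(t - 1)*(t + 2)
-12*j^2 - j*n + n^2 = (-4*j + n)*(3*j + n)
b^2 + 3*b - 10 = (b - 2)*(b + 5)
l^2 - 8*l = l*(l - 8)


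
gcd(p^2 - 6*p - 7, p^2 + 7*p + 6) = p + 1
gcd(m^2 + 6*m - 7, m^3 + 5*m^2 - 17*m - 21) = m + 7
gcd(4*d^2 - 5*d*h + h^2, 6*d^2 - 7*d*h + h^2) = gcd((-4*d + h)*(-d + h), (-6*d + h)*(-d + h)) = d - h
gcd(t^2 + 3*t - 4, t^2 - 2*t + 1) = t - 1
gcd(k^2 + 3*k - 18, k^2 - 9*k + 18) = k - 3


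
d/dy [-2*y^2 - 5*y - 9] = -4*y - 5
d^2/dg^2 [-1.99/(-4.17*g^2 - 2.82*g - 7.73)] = (-69.207822*g^2 - 46.802412*g + 1.99*(8.34*g + 2.82)*(16.68*g + 5.64) - 128.291718)/(4.17*g^2 + 2.82*g + 7.73)^3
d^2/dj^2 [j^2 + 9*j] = 2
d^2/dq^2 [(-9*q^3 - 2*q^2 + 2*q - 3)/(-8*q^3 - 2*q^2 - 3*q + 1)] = 2*(-16*q^6 - 1032*q^5 + 1344*q^4 + 623*q^3 + 87*q^2 + 141*q + 29)/(512*q^9 + 384*q^8 + 672*q^7 + 104*q^6 + 156*q^5 - 102*q^4 + 15*q^3 - 21*q^2 + 9*q - 1)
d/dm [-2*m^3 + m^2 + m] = -6*m^2 + 2*m + 1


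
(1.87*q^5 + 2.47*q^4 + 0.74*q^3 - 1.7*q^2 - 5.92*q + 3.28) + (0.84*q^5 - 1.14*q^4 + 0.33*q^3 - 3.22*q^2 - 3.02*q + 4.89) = 2.71*q^5 + 1.33*q^4 + 1.07*q^3 - 4.92*q^2 - 8.94*q + 8.17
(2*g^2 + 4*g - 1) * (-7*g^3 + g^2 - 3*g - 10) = -14*g^5 - 26*g^4 + 5*g^3 - 33*g^2 - 37*g + 10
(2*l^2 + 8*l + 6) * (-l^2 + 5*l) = -2*l^4 + 2*l^3 + 34*l^2 + 30*l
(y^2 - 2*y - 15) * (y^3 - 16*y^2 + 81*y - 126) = y^5 - 18*y^4 + 98*y^3 - 48*y^2 - 963*y + 1890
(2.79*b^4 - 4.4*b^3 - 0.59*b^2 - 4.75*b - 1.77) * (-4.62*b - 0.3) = -12.8898*b^5 + 19.491*b^4 + 4.0458*b^3 + 22.122*b^2 + 9.6024*b + 0.531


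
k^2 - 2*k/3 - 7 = (k - 3)*(k + 7/3)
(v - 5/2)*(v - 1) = v^2 - 7*v/2 + 5/2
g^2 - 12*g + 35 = (g - 7)*(g - 5)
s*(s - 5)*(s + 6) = s^3 + s^2 - 30*s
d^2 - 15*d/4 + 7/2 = (d - 2)*(d - 7/4)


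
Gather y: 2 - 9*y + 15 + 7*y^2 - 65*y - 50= 7*y^2 - 74*y - 33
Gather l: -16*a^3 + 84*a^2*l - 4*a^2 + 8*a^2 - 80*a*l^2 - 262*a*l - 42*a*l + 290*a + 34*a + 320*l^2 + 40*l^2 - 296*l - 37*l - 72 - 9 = -16*a^3 + 4*a^2 + 324*a + l^2*(360 - 80*a) + l*(84*a^2 - 304*a - 333) - 81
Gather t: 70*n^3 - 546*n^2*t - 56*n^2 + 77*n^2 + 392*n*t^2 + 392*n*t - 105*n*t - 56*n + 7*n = 70*n^3 + 21*n^2 + 392*n*t^2 - 49*n + t*(-546*n^2 + 287*n)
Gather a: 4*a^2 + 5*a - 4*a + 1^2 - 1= 4*a^2 + a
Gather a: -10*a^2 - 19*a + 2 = -10*a^2 - 19*a + 2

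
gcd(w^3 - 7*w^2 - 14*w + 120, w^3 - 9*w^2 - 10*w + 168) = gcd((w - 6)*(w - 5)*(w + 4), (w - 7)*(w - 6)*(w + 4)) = w^2 - 2*w - 24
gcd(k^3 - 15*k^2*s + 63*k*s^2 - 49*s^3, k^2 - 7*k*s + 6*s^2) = -k + s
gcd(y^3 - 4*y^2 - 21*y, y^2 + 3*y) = y^2 + 3*y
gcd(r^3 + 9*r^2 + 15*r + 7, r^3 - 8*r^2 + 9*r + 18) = r + 1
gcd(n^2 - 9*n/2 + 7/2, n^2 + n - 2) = n - 1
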